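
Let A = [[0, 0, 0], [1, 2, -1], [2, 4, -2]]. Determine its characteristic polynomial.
xI - A = [[x, 0, 0], [-1, x - 2, 1], [-2, -4, x + 2]].

Expanding det(xI - A) along the first row:
det(xI - A) = + (x)·det([[x - 2, 1], [-4, x + 2]]) - (0)·det([[-1, 1], [-2, x + 2]]) + (0)·det([[-1, x - 2], [-2, -4]]).

Evaluating gives χ_A(x) = x^3.

χ_A(x) = x^3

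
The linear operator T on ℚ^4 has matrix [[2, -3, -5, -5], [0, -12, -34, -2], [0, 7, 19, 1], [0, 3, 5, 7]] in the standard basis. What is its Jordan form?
The characteristic polynomial is det(xI - A) = (x - 6)^2(x - 2)^2, so the eigenvalues are 2 (algebraic multiplicity 2), 6 (algebraic multiplicity 2).

For λ = 2: rank(A - 2I) = 2. The eigenspace has dimension 4 - 2 = 2, so there are 2 Jordan blocks; the rank sequence gives block sizes [1, 1].

For λ = 6: rank(A - 6I) = 3, rank((A - 6I)^2) = 2. The eigenspace has dimension 4 - 3 = 1, so there is 1 Jordan block; the rank sequence gives block sizes [2].

Assembling the blocks gives the Jordan form J above.

J = [[2, 0, 0, 0], [0, 2, 0, 0], [0, 0, 6, 1], [0, 0, 0, 6]]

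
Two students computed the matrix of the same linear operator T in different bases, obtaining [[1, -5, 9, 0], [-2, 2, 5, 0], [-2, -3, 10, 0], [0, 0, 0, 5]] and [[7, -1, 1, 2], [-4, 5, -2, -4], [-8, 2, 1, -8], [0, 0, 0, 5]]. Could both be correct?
Two matrices over a field are similar if and only if they have the same invariant factors.

Both A and B have characteristic polynomial (x - 5)^3(x - 3) and minimal polynomial (x - 5)^2(x - 3). Computing further, both have invariant factors x - 5, (x - 5)^2(x - 3). Hence A and B are similar.

Yes.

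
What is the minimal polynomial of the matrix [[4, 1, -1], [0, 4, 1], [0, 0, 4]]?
m_A(x) = (x - 4)^3

The characteristic polynomial factors as (x - 4)^3. The minimal polynomial is ∏(x - λ)^{k_λ} where k_λ is the size of the largest Jordan block at λ.

For λ = 4: rank(A - 4I) = 2, and the largest Jordan block has size 3 (the smallest k with rank((A - 4I)^k) = rank((A - 4I)^(k+1))).

So m_A(x) = (x - 4)^3.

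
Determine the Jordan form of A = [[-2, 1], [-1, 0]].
J = [[-1, 1], [0, -1]]

The characteristic polynomial is det(xI - A) = (x + 1)^2, so the eigenvalues are -1 (algebraic multiplicity 2).

For λ = -1: rank(A + I) = 1, rank((A + I)^2) = 0. The eigenspace has dimension 2 - 1 = 1, so there is 1 Jordan block; the rank sequence gives block sizes [2].

Assembling the blocks gives the Jordan form J above.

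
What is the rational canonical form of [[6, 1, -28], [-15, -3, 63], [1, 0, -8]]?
The invariant factors of A (the non-unit diagonal entries of the Smith normal form of xI - A over ℚ[x]) are (x + 1)(x^2 + 4x - 3), each dividing the next. The characteristic polynomial is their product, (x + 1)(x^2 + 4x - 3).

The rational canonical form is the block-diagonal matrix of companion matrices C(f_i):
R = [[0, 0, 3], [1, 0, -1], [0, 1, -5]].

Note the characteristic polynomial does not split into linear factors over ℚ, so A has no Jordan form over ℚ; the rational canonical form exists over any field.

R = [[0, 0, 3], [1, 0, -1], [0, 1, -5]]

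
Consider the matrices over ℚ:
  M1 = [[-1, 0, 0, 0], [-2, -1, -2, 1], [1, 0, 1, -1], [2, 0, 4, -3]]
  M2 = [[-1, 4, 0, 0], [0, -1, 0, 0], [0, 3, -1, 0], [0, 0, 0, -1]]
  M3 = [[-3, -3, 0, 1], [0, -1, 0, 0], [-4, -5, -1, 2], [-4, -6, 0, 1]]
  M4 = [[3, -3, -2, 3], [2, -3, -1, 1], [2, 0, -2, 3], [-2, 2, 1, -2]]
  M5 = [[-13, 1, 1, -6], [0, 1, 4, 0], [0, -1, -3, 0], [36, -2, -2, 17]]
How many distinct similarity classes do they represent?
3 classes: {M1, M3, M4}, {M2}, {M5}

Characteristic polynomials: χ_{M1} = (x + 1)^4, χ_{M2} = (x + 1)^4, χ_{M3} = (x + 1)^4, χ_{M4} = (x + 1)^4, χ_{M5} = (x - 5)(x + 1)^3.

{M1, M3, M4}: invariant factors (x + 1)^2, (x + 1)^2.

{M2}: invariant factors x + 1, x + 1, (x + 1)^2.

{M5}: invariant factors (x - 5)(x + 1)^3.

Matrices are similar if and only if their invariant-factor lists agree; the partition into similarity classes is {M1, M3, M4}, {M2}, {M5}.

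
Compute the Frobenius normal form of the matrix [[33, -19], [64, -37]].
The invariant factors of A (the non-unit diagonal entries of the Smith normal form of xI - A over ℚ[x]) are (x - 1)(x + 5), each dividing the next. The characteristic polynomial is their product, (x - 1)(x + 5).

The rational canonical form is the block-diagonal matrix of companion matrices C(f_i):
R = [[0, 5], [1, -4]].

R = [[0, 5], [1, -4]]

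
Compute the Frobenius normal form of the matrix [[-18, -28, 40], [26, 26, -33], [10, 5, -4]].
R = [[0, 0, 30], [1, 0, 7], [0, 1, 4]]

The invariant factors of A (the non-unit diagonal entries of the Smith normal form of xI - A over ℚ[x]) are (x - 6)(x^2 + 2x + 5), each dividing the next. The characteristic polynomial is their product, (x - 6)(x^2 + 2x + 5).

The rational canonical form is the block-diagonal matrix of companion matrices C(f_i):
R = [[0, 0, 30], [1, 0, 7], [0, 1, 4]].

Note the characteristic polynomial does not split into linear factors over ℚ, so A has no Jordan form over ℚ; the rational canonical form exists over any field.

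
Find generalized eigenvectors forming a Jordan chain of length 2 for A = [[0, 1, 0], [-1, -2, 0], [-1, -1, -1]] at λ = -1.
We seek v_1 ∈ ker((A + I)^2) \ ker(A + I), then set v_{i+1} = (A + I) v_i.

One such chain is v_1 = [[0, 1, 1]]^T, v_2 = [[1, -1, -1]]^T. Check: (A + I) v_2 = [[0, 0, 0]]^T = 0.

v_1 = [[0, 1, 1]]^T, v_2 = [[1, -1, -1]]^T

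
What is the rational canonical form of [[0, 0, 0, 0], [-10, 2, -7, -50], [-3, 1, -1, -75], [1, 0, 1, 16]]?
The invariant factors of A (the non-unit diagonal entries of the Smith normal form of xI - A over ℚ[x]) are x(x - 6)^2(x - 5), each dividing the next. The characteristic polynomial is their product, x(x - 6)^2(x - 5).

The rational canonical form is the block-diagonal matrix of companion matrices C(f_i):
R = [[0, 0, 0, 0], [1, 0, 0, 180], [0, 1, 0, -96], [0, 0, 1, 17]].

R = [[0, 0, 0, 0], [1, 0, 0, 180], [0, 1, 0, -96], [0, 0, 1, 17]]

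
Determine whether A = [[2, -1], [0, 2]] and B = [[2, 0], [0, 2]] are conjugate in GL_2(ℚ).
No.

Both have characteristic polynomial (x - 2)^2, but the minimal polynomial of A is (x - 2)^2 while the minimal polynomial of B is x - 2. The minimal polynomial is a similarity invariant, so A and B are not similar.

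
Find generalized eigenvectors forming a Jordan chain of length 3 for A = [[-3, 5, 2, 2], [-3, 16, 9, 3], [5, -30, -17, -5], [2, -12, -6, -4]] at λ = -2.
We seek v_1 ∈ ker((A + 2I)^3) \ ker((A + 2I)^2), then set v_{i+1} = (A + 2I) v_i.

One such chain is v_1 = [[0, 2, -3, -2]]^T, v_2 = [[0, 3, -5, -2]]^T, v_3 = [[1, 3, -5, -2]]^T. Check: (A + 2I) v_3 = [[0, 0, 0, 0]]^T = 0.

v_1 = [[0, 2, -3, -2]]^T, v_2 = [[0, 3, -5, -2]]^T, v_3 = [[1, 3, -5, -2]]^T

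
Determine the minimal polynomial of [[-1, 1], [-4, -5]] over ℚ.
m_A(x) = (x + 3)^2

The characteristic polynomial factors as (x + 3)^2. The minimal polynomial is ∏(x - λ)^{k_λ} where k_λ is the size of the largest Jordan block at λ.

For λ = -3: rank(A + 3I) = 1, and the largest Jordan block has size 2 (the smallest k with rank((A + 3I)^k) = rank((A + 3I)^(k+1))).

So m_A(x) = (x + 3)^2.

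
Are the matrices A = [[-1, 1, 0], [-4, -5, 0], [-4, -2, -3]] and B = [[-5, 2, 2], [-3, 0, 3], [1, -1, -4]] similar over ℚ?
Two matrices over a field are similar if and only if they have the same invariant factors.

Both A and B have characteristic polynomial (x + 3)^3 and minimal polynomial (x + 3)^2. Computing further, both have invariant factors x + 3, (x + 3)^2. Hence A and B are similar.

Yes.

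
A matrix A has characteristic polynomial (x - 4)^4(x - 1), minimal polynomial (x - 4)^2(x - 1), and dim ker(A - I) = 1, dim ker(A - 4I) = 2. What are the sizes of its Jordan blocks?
λ = 1: algebraic multiplicity 1 (exponent in χ_A), largest block size 1 (exponent in m_A), 1 block (geometric multiplicity). This forces block sizes [1].
λ = 4: algebraic multiplicity 4 (exponent in χ_A), largest block size 2 (exponent in m_A), 2 blocks (geometric multiplicity). These force block sizes [2, 2].

Jordan blocks: (1, 1), (4, 2), (4, 2)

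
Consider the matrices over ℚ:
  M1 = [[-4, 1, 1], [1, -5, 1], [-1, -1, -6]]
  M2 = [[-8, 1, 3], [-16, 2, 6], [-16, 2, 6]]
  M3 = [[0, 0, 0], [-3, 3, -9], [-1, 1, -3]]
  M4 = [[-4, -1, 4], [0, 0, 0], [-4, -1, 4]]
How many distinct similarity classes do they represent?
2 classes: {M1}, {M2, M3, M4}

Characteristic polynomials: χ_{M1} = (x + 5)^3, χ_{M2} = x^3, χ_{M3} = x^3, χ_{M4} = x^3.

{M1}: invariant factors (x + 5)^3.

{M2, M3, M4}: invariant factors x, x^2.

Matrices are similar if and only if their invariant-factor lists agree; the partition into similarity classes is {M1}, {M2, M3, M4}.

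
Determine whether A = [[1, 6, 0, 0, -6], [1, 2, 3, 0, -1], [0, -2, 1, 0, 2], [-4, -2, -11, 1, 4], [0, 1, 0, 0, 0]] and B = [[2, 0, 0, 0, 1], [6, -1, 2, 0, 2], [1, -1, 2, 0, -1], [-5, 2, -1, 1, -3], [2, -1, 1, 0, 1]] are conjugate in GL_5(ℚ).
Yes.

Two matrices over a field are similar if and only if they have the same invariant factors.

Both A and B have characteristic polynomial (x - 1)^5 and minimal polynomial (x - 1)^3. Computing further, both have invariant factors (x - 1)^2, (x - 1)^3. Hence A and B are similar.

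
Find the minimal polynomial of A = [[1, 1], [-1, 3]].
m_A(x) = (x - 2)^2

The characteristic polynomial factors as (x - 2)^2. The minimal polynomial is ∏(x - λ)^{k_λ} where k_λ is the size of the largest Jordan block at λ.

For λ = 2: rank(A - 2I) = 1, and the largest Jordan block has size 2 (the smallest k with rank((A - 2I)^k) = rank((A - 2I)^(k+1))).

So m_A(x) = (x - 2)^2.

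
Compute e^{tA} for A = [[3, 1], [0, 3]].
e^{tA} = [[e^{3*t}, t*e^{3*t}], [0, e^{3*t}]]

A has Jordan form J = [[3, 1], [0, 3]] with A = PJP^{-1}, so e^{tA} = P e^{tJ} P^{-1}.

For a Jordan block J_k(λ), e^{tJ_k(λ)} = e^{λt} · (I + tN + t^2 N^2/2! + ... + t^{k-1} N^{k-1}/(k-1)!) where N is the nilpotent superdiagonal part.

Assembling the blocks and conjugating back gives the entries of e^{tA} as shown above.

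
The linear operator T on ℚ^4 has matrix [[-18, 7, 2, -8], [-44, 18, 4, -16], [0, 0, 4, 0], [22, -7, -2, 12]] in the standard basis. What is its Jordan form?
J = [[4, 1, 0, 0], [0, 4, 0, 0], [0, 0, 4, 0], [0, 0, 0, 4]]

The characteristic polynomial is det(xI - A) = (x - 4)^4, so the eigenvalues are 4 (algebraic multiplicity 4).

For λ = 4: rank(A - 4I) = 1, rank((A - 4I)^2) = 0. The eigenspace has dimension 4 - 1 = 3, so there are 3 Jordan blocks; the rank sequence gives block sizes [2, 1, 1].

Assembling the blocks gives the Jordan form J above.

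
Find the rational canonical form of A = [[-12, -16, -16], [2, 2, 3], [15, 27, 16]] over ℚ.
R = [[0, 0, -4], [1, 0, -7], [0, 1, 6]]

The invariant factors of A (the non-unit diagonal entries of the Smith normal form of xI - A over ℚ[x]) are (x - 4)(x^2 - 2x - 1), each dividing the next. The characteristic polynomial is their product, (x - 4)(x^2 - 2x - 1).

The rational canonical form is the block-diagonal matrix of companion matrices C(f_i):
R = [[0, 0, -4], [1, 0, -7], [0, 1, 6]].

Note the characteristic polynomial does not split into linear factors over ℚ, so A has no Jordan form over ℚ; the rational canonical form exists over any field.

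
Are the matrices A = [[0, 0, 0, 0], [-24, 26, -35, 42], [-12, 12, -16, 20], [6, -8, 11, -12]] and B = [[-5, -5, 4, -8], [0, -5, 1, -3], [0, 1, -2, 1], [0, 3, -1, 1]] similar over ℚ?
No.

trace(A) = -2 but trace(B) = -11. The trace is a similarity invariant, so A and B are not similar.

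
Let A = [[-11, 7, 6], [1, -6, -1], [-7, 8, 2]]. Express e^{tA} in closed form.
A has Jordan form J = [[-5, 1, 0], [0, -5, 1], [0, 0, -5]] with A = PJP^{-1}, so e^{tA} = P e^{tJ} P^{-1}.

For a Jordan block J_k(λ), e^{tJ_k(λ)} = e^{λt} · (I + tN + t^2 N^2/2! + ... + t^{k-1} N^{k-1}/(k-1)!) where N is the nilpotent superdiagonal part.

Assembling the blocks and conjugating back gives the entries of e^{tA} as shown above.

e^{tA} = [[(t^2 - 12*t + 2)*e^{-5*t}/2, t*(14 - t)*e^{-5*t}/2, t*(12 - t)*e^{-5*t}/2], [t*e^{-5*t}, (1 - t)*e^{-5*t}, -t*e^{-5*t}], [t*(t - 14)*e^{-5*t}/2, t*(16 - t)*e^{-5*t}/2, (-t^2 + 14*t + 2)*e^{-5*t}/2]]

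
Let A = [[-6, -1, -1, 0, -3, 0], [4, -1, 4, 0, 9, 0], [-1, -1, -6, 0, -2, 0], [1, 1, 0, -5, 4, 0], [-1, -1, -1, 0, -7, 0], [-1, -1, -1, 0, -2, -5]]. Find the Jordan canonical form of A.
The characteristic polynomial is det(xI - A) = (x + 5)^6, so the eigenvalues are -5 (algebraic multiplicity 6).

For λ = -5: rank(A + 5I) = 3, rank((A + 5I)^2) = 1, rank((A + 5I)^3) = 0. The eigenspace has dimension 6 - 3 = 3, so there are 3 Jordan blocks; the rank sequence gives block sizes [3, 2, 1].

Assembling the blocks gives the Jordan form J above.

J = [[-5, 1, 0, 0, 0, 0], [0, -5, 1, 0, 0, 0], [0, 0, -5, 0, 0, 0], [0, 0, 0, -5, 1, 0], [0, 0, 0, 0, -5, 0], [0, 0, 0, 0, 0, -5]]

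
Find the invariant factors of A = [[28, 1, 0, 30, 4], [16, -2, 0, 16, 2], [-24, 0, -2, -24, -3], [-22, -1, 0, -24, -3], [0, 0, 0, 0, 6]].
The Jordan structure of A has elementary divisors (x + 2)^2, (x + 2), (x - 6)^2. Arranging the block sizes at each eigenvalue in decreasing order and taking row products gives the invariant factors.

Invariant factors (smallest first, each dividing the next): x + 2, (x - 6)^2(x + 2)^2.

Check: the last factor (x - 6)^2(x + 2)^2 is the minimal polynomial, and the product (x - 6)^2(x + 2)^3 is the characteristic polynomial.

x + 2, (x - 6)^2(x + 2)^2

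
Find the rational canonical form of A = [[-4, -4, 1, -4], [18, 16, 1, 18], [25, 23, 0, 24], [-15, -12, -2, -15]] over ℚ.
R = [[0, 0, 0, -20], [1, 0, 0, 26], [0, 1, 0, 16], [0, 0, 1, -3]]

The invariant factors of A (the non-unit diagonal entries of the Smith normal form of xI - A over ℚ[x]) are (x + 2)(x + 5)(x^2 - 4x + 2), each dividing the next. The characteristic polynomial is their product, (x + 2)(x + 5)(x^2 - 4x + 2).

The rational canonical form is the block-diagonal matrix of companion matrices C(f_i):
R = [[0, 0, 0, -20], [1, 0, 0, 26], [0, 1, 0, 16], [0, 0, 1, -3]].

Note the characteristic polynomial does not split into linear factors over ℚ, so A has no Jordan form over ℚ; the rational canonical form exists over any field.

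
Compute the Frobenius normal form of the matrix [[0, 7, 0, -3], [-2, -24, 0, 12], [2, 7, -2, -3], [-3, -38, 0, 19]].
R = [[-2, 0, 0, 0], [0, 0, 0, 2], [0, 1, 0, -5], [0, 0, 1, -5]]

The invariant factors of A (the non-unit diagonal entries of the Smith normal form of xI - A over ℚ[x]) are x + 2, (x + 2)(x^2 + 3x - 1), each dividing the next. The characteristic polynomial is their product, (x + 2)^2(x^2 + 3x - 1).

The rational canonical form is the block-diagonal matrix of companion matrices C(f_i):
R = [[-2, 0, 0, 0], [0, 0, 0, 2], [0, 1, 0, -5], [0, 0, 1, -5]].

Note the characteristic polynomial does not split into linear factors over ℚ, so A has no Jordan form over ℚ; the rational canonical form exists over any field.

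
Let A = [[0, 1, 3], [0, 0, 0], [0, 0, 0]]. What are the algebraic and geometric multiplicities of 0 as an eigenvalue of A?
The characteristic polynomial is x^3, so the factor x appears with exponent 3: the algebraic multiplicity is 3.

rank(A) = 1, so the eigenspace has dimension 3 - 1 = 2: the geometric multiplicity is 2.

Since 2 < 3, A is not diagonalizable.

algebraic multiplicity 3, geometric multiplicity 2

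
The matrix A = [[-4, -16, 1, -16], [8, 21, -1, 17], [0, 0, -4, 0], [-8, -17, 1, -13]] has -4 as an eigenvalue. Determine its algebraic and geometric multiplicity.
The characteristic polynomial is (x - 4)^2(x + 4)^2, so the factor x + 4 appears with exponent 2: the algebraic multiplicity is 2.

rank(A + 4I) = 3, so the eigenspace has dimension 4 - 3 = 1: the geometric multiplicity is 1.

Since 1 < 2, A is not diagonalizable.

algebraic multiplicity 2, geometric multiplicity 1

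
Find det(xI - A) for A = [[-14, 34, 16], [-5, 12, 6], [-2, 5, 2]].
xI - A = [[x + 14, -34, -16], [5, x - 12, -6], [2, -5, x - 2]].

Expanding det(xI - A) along the first row:
det(xI - A) = + (x + 14)·det([[x - 12, -6], [-5, x - 2]]) - (-34)·det([[5, -6], [2, x - 2]]) + (-16)·det([[5, x - 12], [2, -5]]).

Evaluating gives χ_A(x) = x^3.

χ_A(x) = x^3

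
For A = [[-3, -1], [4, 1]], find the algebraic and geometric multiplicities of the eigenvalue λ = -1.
The characteristic polynomial is (x + 1)^2, so the factor x + 1 appears with exponent 2: the algebraic multiplicity is 2.

rank(A + I) = 1, so the eigenspace has dimension 2 - 1 = 1: the geometric multiplicity is 1.

Since 1 < 2, A is not diagonalizable.

algebraic multiplicity 2, geometric multiplicity 1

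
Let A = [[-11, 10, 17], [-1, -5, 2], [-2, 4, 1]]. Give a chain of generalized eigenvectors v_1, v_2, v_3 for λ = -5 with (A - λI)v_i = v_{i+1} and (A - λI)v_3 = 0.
v_1 = [[1, -1, 1]]^T, v_2 = [[1, 1, 0]]^T, v_3 = [[4, -1, 2]]^T

We seek v_1 ∈ ker((A + 5I)^3) \ ker((A + 5I)^2), then set v_{i+1} = (A + 5I) v_i.

One such chain is v_1 = [[1, -1, 1]]^T, v_2 = [[1, 1, 0]]^T, v_3 = [[4, -1, 2]]^T. Check: (A + 5I) v_3 = [[0, 0, 0]]^T = 0.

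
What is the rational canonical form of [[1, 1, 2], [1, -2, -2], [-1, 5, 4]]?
The invariant factors of A (the non-unit diagonal entries of the Smith normal form of xI - A over ℚ[x]) are (x - 2)(x^2 - x + 3), each dividing the next. The characteristic polynomial is their product, (x - 2)(x^2 - x + 3).

The rational canonical form is the block-diagonal matrix of companion matrices C(f_i):
R = [[0, 0, 6], [1, 0, -5], [0, 1, 3]].

Note the characteristic polynomial does not split into linear factors over ℚ, so A has no Jordan form over ℚ; the rational canonical form exists over any field.

R = [[0, 0, 6], [1, 0, -5], [0, 1, 3]]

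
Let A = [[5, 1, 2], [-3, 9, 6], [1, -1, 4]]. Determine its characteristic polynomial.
χ_A(x) = (x - 6)^3

xI - A = [[x - 5, -1, -2], [3, x - 9, -6], [-1, 1, x - 4]].

Expanding det(xI - A) along the first row:
det(xI - A) = + (x - 5)·det([[x - 9, -6], [1, x - 4]]) - (-1)·det([[3, -6], [-1, x - 4]]) + (-2)·det([[3, x - 9], [-1, 1]]).

Evaluating gives χ_A(x) = x^3 - 18x^2 + 108x - 216 = (x - 6)^3.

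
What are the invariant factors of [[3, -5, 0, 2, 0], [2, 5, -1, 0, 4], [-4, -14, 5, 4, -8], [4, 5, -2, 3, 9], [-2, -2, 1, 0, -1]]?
The Jordan structure of A has elementary divisors (x - 3)^3, (x - 3)^2. Arranging the block sizes at each eigenvalue in decreasing order and taking row products gives the invariant factors.

Invariant factors (smallest first, each dividing the next): (x - 3)^2, (x - 3)^3.

Check: the last factor (x - 3)^3 is the minimal polynomial, and the product (x - 3)^5 is the characteristic polynomial.

(x - 3)^2, (x - 3)^3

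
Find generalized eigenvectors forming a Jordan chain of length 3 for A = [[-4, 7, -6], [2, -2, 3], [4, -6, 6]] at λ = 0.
v_1 = [[-1, 0, 1]]^T, v_2 = [[-2, 1, 2]]^T, v_3 = [[3, 0, -2]]^T

We seek v_1 ∈ ker(A^3) \ ker(A^2), then set v_{i+1} = A v_i.

One such chain is v_1 = [[-1, 0, 1]]^T, v_2 = [[-2, 1, 2]]^T, v_3 = [[3, 0, -2]]^T. Check: A v_3 = [[0, 0, 0]]^T = 0.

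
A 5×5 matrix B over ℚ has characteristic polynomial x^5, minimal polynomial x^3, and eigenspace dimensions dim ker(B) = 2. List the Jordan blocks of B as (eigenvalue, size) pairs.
Jordan blocks: (0, 3), (0, 2)

λ = 0: algebraic multiplicity 5 (exponent in χ_B), largest block size 3 (exponent in m_B), 2 blocks (geometric multiplicity). These force block sizes [3, 2].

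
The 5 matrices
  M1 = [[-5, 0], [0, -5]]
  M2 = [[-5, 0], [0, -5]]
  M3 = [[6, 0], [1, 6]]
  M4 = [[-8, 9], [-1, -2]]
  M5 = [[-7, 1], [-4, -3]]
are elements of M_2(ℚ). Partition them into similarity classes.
3 classes: {M1, M2}, {M3}, {M4, M5}

Characteristic polynomials: χ_{M1} = (x + 5)^2, χ_{M2} = (x + 5)^2, χ_{M3} = (x - 6)^2, χ_{M4} = (x + 5)^2, χ_{M5} = (x + 5)^2.

{M1, M2}: invariant factors x + 5, x + 5.

{M3}: invariant factors (x - 6)^2.

{M4, M5}: invariant factors (x + 5)^2.

Matrices are similar if and only if their invariant-factor lists agree; the partition into similarity classes is {M1, M2}, {M3}, {M4, M5}.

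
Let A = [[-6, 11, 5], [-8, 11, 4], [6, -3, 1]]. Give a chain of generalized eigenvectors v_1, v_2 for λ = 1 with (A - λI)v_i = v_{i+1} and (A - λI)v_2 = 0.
v_1 = [[1, 3, -5]]^T, v_2 = [[1, 2, -3]]^T

We seek v_1 ∈ ker((A - I)^2) \ ker(A - I), then set v_{i+1} = (A - I) v_i.

One such chain is v_1 = [[1, 3, -5]]^T, v_2 = [[1, 2, -3]]^T. Check: (A - I) v_2 = [[0, 0, 0]]^T = 0.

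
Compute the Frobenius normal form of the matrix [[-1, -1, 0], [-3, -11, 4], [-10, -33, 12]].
R = [[0, 0, 4], [1, 0, 4], [0, 1, 0]]

The invariant factors of A (the non-unit diagonal entries of the Smith normal form of xI - A over ℚ[x]) are x^3 - 4x - 4, each dividing the next. The characteristic polynomial is their product, x^3 - 4x - 4.

The rational canonical form is the block-diagonal matrix of companion matrices C(f_i):
R = [[0, 0, 4], [1, 0, 4], [0, 1, 0]].

Note the characteristic polynomial does not split into linear factors over ℚ, so A has no Jordan form over ℚ; the rational canonical form exists over any field.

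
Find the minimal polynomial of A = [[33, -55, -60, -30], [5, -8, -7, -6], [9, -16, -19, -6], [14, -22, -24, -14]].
The characteristic polynomial factors as (x + 2)^4. The minimal polynomial is ∏(x - λ)^{k_λ} where k_λ is the size of the largest Jordan block at λ.

For λ = -2: rank(A + 2I) = 2, and the largest Jordan block has size 3 (the smallest k with rank((A + 2I)^k) = rank((A + 2I)^(k+1))).

So m_A(x) = (x + 2)^3.

m_A(x) = (x + 2)^3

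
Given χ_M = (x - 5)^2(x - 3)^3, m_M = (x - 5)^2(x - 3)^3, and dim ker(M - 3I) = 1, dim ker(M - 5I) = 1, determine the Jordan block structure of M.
λ = 3: algebraic multiplicity 3 (exponent in χ_M), largest block size 3 (exponent in m_M), 1 block (geometric multiplicity). This forces block sizes [3].
λ = 5: algebraic multiplicity 2 (exponent in χ_M), largest block size 2 (exponent in m_M), 1 block (geometric multiplicity). This forces block sizes [2].

Jordan blocks: (3, 3), (5, 2)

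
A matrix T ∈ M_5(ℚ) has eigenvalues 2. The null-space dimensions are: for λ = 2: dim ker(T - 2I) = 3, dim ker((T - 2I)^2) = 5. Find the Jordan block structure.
Jordan blocks: (2, 2), (2, 2), (2, 1)

λ = 2: successive nullity increments [3, 2] count blocks of size ≥ k; block sizes are [2, 2, 1].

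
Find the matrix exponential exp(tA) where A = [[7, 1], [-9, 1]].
A has Jordan form J = [[4, 1], [0, 4]] with A = PJP^{-1}, so e^{tA} = P e^{tJ} P^{-1}.

For a Jordan block J_k(λ), e^{tJ_k(λ)} = e^{λt} · (I + tN + t^2 N^2/2! + ... + t^{k-1} N^{k-1}/(k-1)!) where N is the nilpotent superdiagonal part.

Assembling the blocks and conjugating back gives the entries of e^{tA} as shown above.

e^{tA} = [[(3*t + 1)*e^{4*t}, t*e^{4*t}], [-9*t*e^{4*t}, (1 - 3*t)*e^{4*t}]]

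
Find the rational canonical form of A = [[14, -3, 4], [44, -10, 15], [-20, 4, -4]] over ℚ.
R = [[0, 0, -4], [1, 0, 4], [0, 1, 0]]

The invariant factors of A (the non-unit diagonal entries of the Smith normal form of xI - A over ℚ[x]) are x^3 - 4x + 4, each dividing the next. The characteristic polynomial is their product, x^3 - 4x + 4.

The rational canonical form is the block-diagonal matrix of companion matrices C(f_i):
R = [[0, 0, -4], [1, 0, 4], [0, 1, 0]].

Note the characteristic polynomial does not split into linear factors over ℚ, so A has no Jordan form over ℚ; the rational canonical form exists over any field.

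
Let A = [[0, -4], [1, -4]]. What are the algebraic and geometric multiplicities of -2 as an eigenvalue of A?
The characteristic polynomial is (x + 2)^2, so the factor x + 2 appears with exponent 2: the algebraic multiplicity is 2.

rank(A + 2I) = 1, so the eigenspace has dimension 2 - 1 = 1: the geometric multiplicity is 1.

Since 1 < 2, A is not diagonalizable.

algebraic multiplicity 2, geometric multiplicity 1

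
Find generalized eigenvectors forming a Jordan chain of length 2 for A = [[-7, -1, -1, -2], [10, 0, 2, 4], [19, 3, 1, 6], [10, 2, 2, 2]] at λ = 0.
We seek v_1 ∈ ker(A^2) \ ker(A), then set v_{i+1} = A v_i.

One such chain is v_1 = [[2, -4, -1, -4]]^T, v_2 = [[-1, 2, 1, 2]]^T. Check: A v_2 = [[0, 0, 0, 0]]^T = 0.

v_1 = [[2, -4, -1, -4]]^T, v_2 = [[-1, 2, 1, 2]]^T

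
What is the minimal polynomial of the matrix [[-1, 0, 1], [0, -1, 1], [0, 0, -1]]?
m_A(x) = (x + 1)^2

The characteristic polynomial factors as (x + 1)^3. The minimal polynomial is ∏(x - λ)^{k_λ} where k_λ is the size of the largest Jordan block at λ.

For λ = -1: rank(A + I) = 1, and the largest Jordan block has size 2 (the smallest k with rank((A + I)^k) = rank((A + I)^(k+1))).

So m_A(x) = (x + 1)^2.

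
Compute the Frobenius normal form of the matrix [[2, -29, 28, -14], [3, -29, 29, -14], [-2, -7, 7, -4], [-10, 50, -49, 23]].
The invariant factors of A (the non-unit diagonal entries of the Smith normal form of xI - A over ℚ[x]) are (x - 3)(x^3 + 3x - 5), each dividing the next. The characteristic polynomial is their product, (x - 3)(x^3 + 3x - 5).

The rational canonical form is the block-diagonal matrix of companion matrices C(f_i):
R = [[0, 0, 0, -15], [1, 0, 0, 14], [0, 1, 0, -3], [0, 0, 1, 3]].

Note the characteristic polynomial does not split into linear factors over ℚ, so A has no Jordan form over ℚ; the rational canonical form exists over any field.

R = [[0, 0, 0, -15], [1, 0, 0, 14], [0, 1, 0, -3], [0, 0, 1, 3]]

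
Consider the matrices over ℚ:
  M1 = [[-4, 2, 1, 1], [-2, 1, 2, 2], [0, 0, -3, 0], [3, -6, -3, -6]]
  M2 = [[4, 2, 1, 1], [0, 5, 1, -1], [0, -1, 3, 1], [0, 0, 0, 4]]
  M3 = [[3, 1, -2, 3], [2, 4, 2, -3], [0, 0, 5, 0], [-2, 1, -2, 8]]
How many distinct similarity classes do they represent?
3 classes: {M1}, {M2}, {M3}

Characteristic polynomials: χ_{M1} = (x + 3)^4, χ_{M2} = (x - 4)^4, χ_{M3} = (x - 5)^4.

{M1}: invariant factors x + 3, x + 3, (x + 3)^2.

{M2}: invariant factors x - 4, (x - 4)^3.

{M3}: invariant factors x - 5, x - 5, (x - 5)^2.

Matrices are similar if and only if their invariant-factor lists agree; the partition into similarity classes is {M1}, {M2}, {M3}.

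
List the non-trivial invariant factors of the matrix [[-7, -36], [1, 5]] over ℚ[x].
(x + 1)^2

The Jordan structure of A has elementary divisors (x + 1)^2. Arranging the block sizes at each eigenvalue in decreasing order and taking row products gives the invariant factors.

Invariant factors (smallest first, each dividing the next): (x + 1)^2.

Check: the last factor (x + 1)^2 is the minimal polynomial, and the product (x + 1)^2 is the characteristic polynomial.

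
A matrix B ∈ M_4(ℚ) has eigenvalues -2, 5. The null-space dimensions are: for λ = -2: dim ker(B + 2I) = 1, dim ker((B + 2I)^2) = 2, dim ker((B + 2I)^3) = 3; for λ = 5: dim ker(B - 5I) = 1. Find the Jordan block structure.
Jordan blocks: (-2, 3), (5, 1)

λ = -2: successive nullity increments [1, 1, 1] count blocks of size ≥ k; block sizes are [3].
λ = 5: successive nullity increments [1] count blocks of size ≥ k; block sizes are [1].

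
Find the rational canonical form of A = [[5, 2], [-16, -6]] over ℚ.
R = [[0, -2], [1, -1]]

The invariant factors of A (the non-unit diagonal entries of the Smith normal form of xI - A over ℚ[x]) are x^2 + x + 2, each dividing the next. The characteristic polynomial is their product, x^2 + x + 2.

The rational canonical form is the block-diagonal matrix of companion matrices C(f_i):
R = [[0, -2], [1, -1]].

Note the characteristic polynomial does not split into linear factors over ℚ, so A has no Jordan form over ℚ; the rational canonical form exists over any field.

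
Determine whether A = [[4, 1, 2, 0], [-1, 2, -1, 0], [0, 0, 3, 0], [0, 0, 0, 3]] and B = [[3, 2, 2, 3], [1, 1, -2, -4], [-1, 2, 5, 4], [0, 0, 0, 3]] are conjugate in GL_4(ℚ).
Two matrices over a field are similar if and only if they have the same invariant factors.

Both A and B have characteristic polynomial (x - 3)^4 and minimal polynomial (x - 3)^3. Computing further, both have invariant factors x - 3, (x - 3)^3. Hence A and B are similar.

Yes.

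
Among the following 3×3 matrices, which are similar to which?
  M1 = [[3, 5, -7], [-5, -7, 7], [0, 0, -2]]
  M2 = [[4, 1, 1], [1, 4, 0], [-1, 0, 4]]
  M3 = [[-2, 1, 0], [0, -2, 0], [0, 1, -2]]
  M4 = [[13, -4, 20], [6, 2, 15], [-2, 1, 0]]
3 classes: {M1, M3}, {M2}, {M4}

Characteristic polynomials: χ_{M1} = (x + 2)^3, χ_{M2} = (x - 4)^3, χ_{M3} = (x + 2)^3, χ_{M4} = (x - 5)^3.

{M1, M3}: invariant factors x + 2, (x + 2)^2.

{M2}: invariant factors (x - 4)^3.

{M4}: invariant factors x - 5, (x - 5)^2.

Matrices are similar if and only if their invariant-factor lists agree; the partition into similarity classes is {M1, M3}, {M2}, {M4}.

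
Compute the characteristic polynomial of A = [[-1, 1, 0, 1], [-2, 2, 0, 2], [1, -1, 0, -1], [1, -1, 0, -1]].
χ_A(x) = x^4

xI - A = [[x + 1, -1, 0, -1], [2, x - 2, 0, -2], [-1, 1, x, 1], [-1, 1, 0, x + 1]].

Expanding det(xI - A) along the first row:
det(xI - A) = + (x + 1)·det([[x - 2, 0, -2], [1, x, 1], [1, 0, x + 1]]) - (-1)·det([[2, 0, -2], [-1, x, 1], [-1, 0, x + 1]]) + (0)·det([[2, x - 2, -2], [-1, 1, 1], [-1, 1, x + 1]]) - (-1)·det([[2, x - 2, 0], [-1, 1, x], [-1, 1, 0]]).

Evaluating gives χ_A(x) = x^4.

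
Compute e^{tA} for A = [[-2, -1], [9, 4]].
A has Jordan form J = [[1, 1], [0, 1]] with A = PJP^{-1}, so e^{tA} = P e^{tJ} P^{-1}.

For a Jordan block J_k(λ), e^{tJ_k(λ)} = e^{λt} · (I + tN + t^2 N^2/2! + ... + t^{k-1} N^{k-1}/(k-1)!) where N is the nilpotent superdiagonal part.

Assembling the blocks and conjugating back gives the entries of e^{tA} as shown above.

e^{tA} = [[(1 - 3*t)*e^{t}, -t*e^{t}], [9*t*e^{t}, (3*t + 1)*e^{t}]]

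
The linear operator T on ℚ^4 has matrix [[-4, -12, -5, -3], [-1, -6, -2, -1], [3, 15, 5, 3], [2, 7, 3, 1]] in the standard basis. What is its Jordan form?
J = [[-1, 1, 0, 0], [0, -1, 0, 0], [0, 0, -1, 1], [0, 0, 0, -1]]

The characteristic polynomial is det(xI - A) = (x + 1)^4, so the eigenvalues are -1 (algebraic multiplicity 4).

For λ = -1: rank(A + I) = 2, rank((A + I)^2) = 0. The eigenspace has dimension 4 - 2 = 2, so there are 2 Jordan blocks; the rank sequence gives block sizes [2, 2].

Assembling the blocks gives the Jordan form J above.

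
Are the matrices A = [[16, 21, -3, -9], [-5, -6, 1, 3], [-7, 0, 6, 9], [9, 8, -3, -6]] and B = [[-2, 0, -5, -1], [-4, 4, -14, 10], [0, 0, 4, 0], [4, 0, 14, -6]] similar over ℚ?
No.

trace(A) = 10 but trace(B) = 0. The trace is a similarity invariant, so A and B are not similar.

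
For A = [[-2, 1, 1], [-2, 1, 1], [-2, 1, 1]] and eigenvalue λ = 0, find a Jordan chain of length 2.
v_1 = [[2, 2, 1]]^T, v_2 = [[-1, -1, -1]]^T

We seek v_1 ∈ ker(A^2) \ ker(A), then set v_{i+1} = A v_i.

One such chain is v_1 = [[2, 2, 1]]^T, v_2 = [[-1, -1, -1]]^T. Check: A v_2 = [[0, 0, 0]]^T = 0.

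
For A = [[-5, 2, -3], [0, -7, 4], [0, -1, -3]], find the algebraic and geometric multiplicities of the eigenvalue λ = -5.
The characteristic polynomial is (x + 5)^3, so the factor x + 5 appears with exponent 3: the algebraic multiplicity is 3.

rank(A + 5I) = 2, so the eigenspace has dimension 3 - 2 = 1: the geometric multiplicity is 1.

Since 1 < 3, A is not diagonalizable.

algebraic multiplicity 3, geometric multiplicity 1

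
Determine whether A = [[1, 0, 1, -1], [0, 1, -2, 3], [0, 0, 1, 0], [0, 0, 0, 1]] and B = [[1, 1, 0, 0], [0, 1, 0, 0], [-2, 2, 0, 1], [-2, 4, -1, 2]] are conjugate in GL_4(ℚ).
Yes.

Two matrices over a field are similar if and only if they have the same invariant factors.

Both A and B have characteristic polynomial (x - 1)^4 and minimal polynomial (x - 1)^2. Computing further, both have invariant factors (x - 1)^2, (x - 1)^2. Hence A and B are similar.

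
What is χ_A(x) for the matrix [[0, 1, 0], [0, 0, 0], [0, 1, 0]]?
χ_A(x) = x^3

xI - A = [[x, -1, 0], [0, x, 0], [0, -1, x]].

Expanding det(xI - A) along the first row:
det(xI - A) = + (x)·det([[x, 0], [-1, x]]) - (-1)·det([[0, 0], [0, x]]) + (0)·det([[0, x], [0, -1]]).

Evaluating gives χ_A(x) = x^3.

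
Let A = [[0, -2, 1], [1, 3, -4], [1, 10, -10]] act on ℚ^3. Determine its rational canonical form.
R = [[0, 0, -5], [1, 0, -11], [0, 1, -7]]

The invariant factors of A (the non-unit diagonal entries of the Smith normal form of xI - A over ℚ[x]) are (x + 1)^2(x + 5), each dividing the next. The characteristic polynomial is their product, (x + 1)^2(x + 5).

The rational canonical form is the block-diagonal matrix of companion matrices C(f_i):
R = [[0, 0, -5], [1, 0, -11], [0, 1, -7]].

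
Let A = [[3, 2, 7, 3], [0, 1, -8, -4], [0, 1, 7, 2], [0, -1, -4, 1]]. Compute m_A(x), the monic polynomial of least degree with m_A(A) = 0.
m_A(x) = (x - 3)^2

The characteristic polynomial factors as (x - 3)^4. The minimal polynomial is ∏(x - λ)^{k_λ} where k_λ is the size of the largest Jordan block at λ.

For λ = 3: rank(A - 3I) = 2, and the largest Jordan block has size 2 (the smallest k with rank((A - 3I)^k) = rank((A - 3I)^(k+1))).

So m_A(x) = (x - 3)^2.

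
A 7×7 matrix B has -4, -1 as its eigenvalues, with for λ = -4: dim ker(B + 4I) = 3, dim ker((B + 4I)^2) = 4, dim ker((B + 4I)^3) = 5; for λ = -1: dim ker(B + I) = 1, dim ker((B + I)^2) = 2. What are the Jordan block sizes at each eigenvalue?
Jordan blocks: (-4, 3), (-4, 1), (-4, 1), (-1, 2)

λ = -4: successive nullity increments [3, 1, 1] count blocks of size ≥ k; block sizes are [3, 1, 1].
λ = -1: successive nullity increments [1, 1] count blocks of size ≥ k; block sizes are [2].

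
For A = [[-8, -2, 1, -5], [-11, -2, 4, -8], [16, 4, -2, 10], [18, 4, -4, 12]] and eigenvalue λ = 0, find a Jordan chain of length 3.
We seek v_1 ∈ ker(A^3) \ ker(A^2), then set v_{i+1} = A v_i.

One such chain is v_1 = [[0, 2, 0, -1]]^T, v_2 = [[1, 4, -2, -4]]^T, v_3 = [[2, 5, -4, -6]]^T. Check: A v_3 = [[0, 0, 0, 0]]^T = 0.

v_1 = [[0, 2, 0, -1]]^T, v_2 = [[1, 4, -2, -4]]^T, v_3 = [[2, 5, -4, -6]]^T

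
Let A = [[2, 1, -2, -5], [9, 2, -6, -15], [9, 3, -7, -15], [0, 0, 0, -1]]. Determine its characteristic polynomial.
xI - A = [[x - 2, -1, 2, 5], [-9, x - 2, 6, 15], [-9, -3, x + 7, 15], [0, 0, 0, x + 1]].

Expanding det(xI - A) along the first row:
det(xI - A) = + (x - 2)·det([[x - 2, 6, 15], [-3, x + 7, 15], [0, 0, x + 1]]) - (-1)·det([[-9, 6, 15], [-9, x + 7, 15], [0, 0, x + 1]]) + (2)·det([[-9, x - 2, 15], [-9, -3, 15], [0, 0, x + 1]]) - (5)·det([[-9, x - 2, 6], [-9, -3, x + 7], [0, 0, 0]]).

Evaluating gives χ_A(x) = x^4 + 4x^3 + 6x^2 + 4x + 1 = (x + 1)^4.

χ_A(x) = (x + 1)^4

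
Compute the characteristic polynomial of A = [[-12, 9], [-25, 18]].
χ_A(x) = (x - 3)^2

xI - A = [[x + 12, -9], [25, x - 18]].

Expanding det(xI - A) along the first row:
det(xI - A) = + (x + 12)·det([[x - 18]]) - (-9)·det([[25]]).

Evaluating gives χ_A(x) = x^2 - 6x + 9 = (x - 3)^2.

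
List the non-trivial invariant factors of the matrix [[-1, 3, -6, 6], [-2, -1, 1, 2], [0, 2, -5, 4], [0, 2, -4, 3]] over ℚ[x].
The Jordan structure of A has elementary divisors (x + 1)^3, (x + 1). Arranging the block sizes at each eigenvalue in decreasing order and taking row products gives the invariant factors.

Invariant factors (smallest first, each dividing the next): x + 1, (x + 1)^3.

Check: the last factor (x + 1)^3 is the minimal polynomial, and the product (x + 1)^4 is the characteristic polynomial.

x + 1, (x + 1)^3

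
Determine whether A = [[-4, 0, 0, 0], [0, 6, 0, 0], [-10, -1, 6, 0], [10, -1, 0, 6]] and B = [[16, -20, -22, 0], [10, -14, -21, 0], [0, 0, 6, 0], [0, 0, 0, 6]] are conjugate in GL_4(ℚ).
Two matrices over a field are similar if and only if they have the same invariant factors.

Both A and B have characteristic polynomial (x - 6)^3(x + 4) and minimal polynomial (x - 6)^2(x + 4). Computing further, both have invariant factors x - 6, (x - 6)^2(x + 4). Hence A and B are similar.

Yes.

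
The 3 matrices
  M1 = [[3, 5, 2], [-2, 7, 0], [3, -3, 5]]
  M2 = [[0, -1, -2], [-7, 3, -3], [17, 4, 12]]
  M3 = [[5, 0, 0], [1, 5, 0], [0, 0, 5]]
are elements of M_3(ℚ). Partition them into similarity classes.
2 classes: {M1, M2}, {M3}

Characteristic polynomials: χ_{M1} = (x - 5)^3, χ_{M2} = (x - 5)^3, χ_{M3} = (x - 5)^3.

{M1, M2}: invariant factors (x - 5)^3.

{M3}: invariant factors x - 5, (x - 5)^2.

Matrices are similar if and only if their invariant-factor lists agree; the partition into similarity classes is {M1, M2}, {M3}.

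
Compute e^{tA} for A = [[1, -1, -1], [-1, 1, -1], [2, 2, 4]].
A has Jordan form J = [[2, 1, 0], [0, 2, 0], [0, 0, 2]] with A = PJP^{-1}, so e^{tA} = P e^{tJ} P^{-1}.

For a Jordan block J_k(λ), e^{tJ_k(λ)} = e^{λt} · (I + tN + t^2 N^2/2! + ... + t^{k-1} N^{k-1}/(k-1)!) where N is the nilpotent superdiagonal part.

Assembling the blocks and conjugating back gives the entries of e^{tA} as shown above.

e^{tA} = [[(1 - t)*e^{2*t}, -t*e^{2*t}, -t*e^{2*t}], [-t*e^{2*t}, (1 - t)*e^{2*t}, -t*e^{2*t}], [2*t*e^{2*t}, 2*t*e^{2*t}, (2*t + 1)*e^{2*t}]]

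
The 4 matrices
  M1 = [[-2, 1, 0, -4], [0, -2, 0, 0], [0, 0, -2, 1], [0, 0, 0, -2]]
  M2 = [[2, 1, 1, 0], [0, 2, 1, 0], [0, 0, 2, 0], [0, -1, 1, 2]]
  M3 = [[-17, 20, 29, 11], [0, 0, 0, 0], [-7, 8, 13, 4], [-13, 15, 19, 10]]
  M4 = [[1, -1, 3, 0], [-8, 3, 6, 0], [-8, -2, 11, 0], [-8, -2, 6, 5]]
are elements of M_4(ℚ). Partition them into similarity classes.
4 classes: {M1}, {M2}, {M3}, {M4}

Characteristic polynomials: χ_{M1} = (x + 2)^4, χ_{M2} = (x - 2)^4, χ_{M3} = x^2(x - 3)^2, χ_{M4} = (x - 5)^4.

{M1}: invariant factors (x + 2)^2, (x + 2)^2.

{M2}: invariant factors x - 2, (x - 2)^3.

{M3}: invariant factors x^2(x - 3)^2.

{M4}: invariant factors x - 5, x - 5, (x - 5)^2.

Matrices are similar if and only if their invariant-factor lists agree; the partition into similarity classes is {M1}, {M2}, {M3}, {M4}.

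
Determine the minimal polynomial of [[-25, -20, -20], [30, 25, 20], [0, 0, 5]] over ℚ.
The characteristic polynomial factors as (x - 5)^2(x + 5). The minimal polynomial is ∏(x - λ)^{k_λ} where k_λ is the size of the largest Jordan block at λ.

For λ = -5: rank(A + 5I) = 2, and the largest Jordan block has size 1 (the smallest k with rank((A + 5I)^k) = rank((A + 5I)^(k+1))).
For λ = 5: rank(A - 5I) = 1, and the largest Jordan block has size 1 (the smallest k with rank((A - 5I)^k) = rank((A - 5I)^(k+1))).

So m_A(x) = (x - 5)(x + 5).

m_A(x) = (x - 5)(x + 5)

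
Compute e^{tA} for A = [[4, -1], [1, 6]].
e^{tA} = [[(1 - t)*e^{5*t}, -t*e^{5*t}], [t*e^{5*t}, (t + 1)*e^{5*t}]]

A has Jordan form J = [[5, 1], [0, 5]] with A = PJP^{-1}, so e^{tA} = P e^{tJ} P^{-1}.

For a Jordan block J_k(λ), e^{tJ_k(λ)} = e^{λt} · (I + tN + t^2 N^2/2! + ... + t^{k-1} N^{k-1}/(k-1)!) where N is the nilpotent superdiagonal part.

Assembling the blocks and conjugating back gives the entries of e^{tA} as shown above.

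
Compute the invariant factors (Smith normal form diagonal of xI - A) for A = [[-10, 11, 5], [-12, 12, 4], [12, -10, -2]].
(x - 2)^2(x + 4)

The Jordan structure of A has elementary divisors (x + 4), (x - 2)^2. Arranging the block sizes at each eigenvalue in decreasing order and taking row products gives the invariant factors.

Invariant factors (smallest first, each dividing the next): (x - 2)^2(x + 4).

Check: the last factor (x - 2)^2(x + 4) is the minimal polynomial, and the product (x - 2)^2(x + 4) is the characteristic polynomial.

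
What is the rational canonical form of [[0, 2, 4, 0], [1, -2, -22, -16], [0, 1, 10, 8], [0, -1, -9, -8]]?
R = [[0, 0, 0, -16], [1, 0, 0, 0], [0, 1, 0, 8], [0, 0, 1, 0]]

The invariant factors of A (the non-unit diagonal entries of the Smith normal form of xI - A over ℚ[x]) are (x - 2)^2(x + 2)^2, each dividing the next. The characteristic polynomial is their product, (x - 2)^2(x + 2)^2.

The rational canonical form is the block-diagonal matrix of companion matrices C(f_i):
R = [[0, 0, 0, -16], [1, 0, 0, 0], [0, 1, 0, 8], [0, 0, 1, 0]].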